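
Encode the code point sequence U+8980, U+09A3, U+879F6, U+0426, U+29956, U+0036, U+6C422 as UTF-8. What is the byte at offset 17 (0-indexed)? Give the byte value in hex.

0xF1

U+8980 → 3-byte form E8 A6 80 at offsets 0–2.
U+09A3 → 3-byte form E0 A6 A3 at offsets 3–5.
U+879F6 → 4-byte form F2 87 A7 B6 at offsets 6–9.
U+0426 → 2-byte form D0 A6 at offsets 10–11.
U+29956 → 4-byte form F0 A9 A5 96 at offsets 12–15.
U+0036 → 1-byte form 36 at offsets 16–16.
U+6C422 → 4-byte form F1 AC 90 A2 at offsets 17–20.
Offset 17 falls in char 7's range; it's byte 1 of F1 AC 90 A2 = 0xF1.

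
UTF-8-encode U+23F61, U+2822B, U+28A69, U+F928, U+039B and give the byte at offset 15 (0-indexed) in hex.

0xCE

U+23F61 → 4-byte form F0 A3 BD A1 at offsets 0–3.
U+2822B → 4-byte form F0 A8 88 AB at offsets 4–7.
U+28A69 → 4-byte form F0 A8 A9 A9 at offsets 8–11.
U+F928 → 3-byte form EF A4 A8 at offsets 12–14.
U+039B → 2-byte form CE 9B at offsets 15–16.
Offset 15 falls in char 5's range; it's byte 1 of CE 9B = 0xCE.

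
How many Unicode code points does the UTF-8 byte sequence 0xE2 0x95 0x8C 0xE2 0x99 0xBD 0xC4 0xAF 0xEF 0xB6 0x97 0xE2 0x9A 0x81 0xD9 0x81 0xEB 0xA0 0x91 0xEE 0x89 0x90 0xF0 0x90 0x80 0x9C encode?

9

Byte at offset 0: 0xE2 = 11100010 → 3-byte char (#1). Advance 3.
Byte at offset 3: 0xE2 = 11100010 → 3-byte char (#2). Advance 3.
Byte at offset 6: 0xC4 = 11000100 → 2-byte char (#3). Advance 2.
Byte at offset 8: 0xEF = 11101111 → 3-byte char (#4). Advance 3.
Byte at offset 11: 0xE2 = 11100010 → 3-byte char (#5). Advance 3.
Byte at offset 14: 0xD9 = 11011001 → 2-byte char (#6). Advance 2.
Byte at offset 16: 0xEB = 11101011 → 3-byte char (#7). Advance 3.
Byte at offset 19: 0xEE = 11101110 → 3-byte char (#8). Advance 3.
Byte at offset 22: 0xF0 = 11110000 → 4-byte char (#9). Advance 4.
Reached end at offset 26 after 9 code points.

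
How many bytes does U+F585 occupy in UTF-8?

3

U+F585 = 0xF585. UTF-8 uses 1 byte below 0x80, 2 below 0x800, 3 below 0x10000, 4 up to 0x10FFFF. 0xF585 is in U+0800–U+FFFF → 3 bytes.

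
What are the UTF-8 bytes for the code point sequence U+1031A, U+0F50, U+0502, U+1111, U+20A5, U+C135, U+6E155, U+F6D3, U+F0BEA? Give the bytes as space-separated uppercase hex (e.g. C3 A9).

U+1031A: 4-byte form → F0 90 8C 9A.
U+0F50: 3-byte form → E0 BD 90.
U+0502: 2-byte form → D4 82.
U+1111: 3-byte form → E1 84 91.
U+20A5: 3-byte form → E2 82 A5.
U+C135: 3-byte form → EC 84 B5.
U+6E155: 4-byte form → F1 AE 85 95.
U+F6D3: 3-byte form → EF 9B 93.
U+F0BEA: 4-byte form → F3 B0 AF AA.
Concatenated (29 bytes): F0 90 8C 9A E0 BD 90 D4 82 E1 84 91 E2 82 A5 EC 84 B5 F1 AE 85 95 EF 9B 93 F3 B0 AF AA.

F0 90 8C 9A E0 BD 90 D4 82 E1 84 91 E2 82 A5 EC 84 B5 F1 AE 85 95 EF 9B 93 F3 B0 AF AA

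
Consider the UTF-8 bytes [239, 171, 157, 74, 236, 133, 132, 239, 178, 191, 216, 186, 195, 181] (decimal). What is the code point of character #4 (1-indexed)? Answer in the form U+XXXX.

U+FCBF

Offset 0: leading byte 0xEF = 11101111 → 3-byte char #1 = EF AB 9D.
Offset 3: leading byte 0x4A = 01001010 → 1-byte char #2 = 4A.
Offset 4: leading byte 0xEC = 11101100 → 3-byte char #3 = EC 85 84.
Offset 7: leading byte 0xEF = 11101111 → 3-byte char #4 = EF B2 BF.
Leading byte 0xEF = 11101111 matches 1110xxxx → 3-byte sequence.
Byte 1: 0xEF = 11101111, payload 1111 (4 bits).
Byte 2: 0xB2 = 10110010 (10xxxxxx ✓), payload 110010.
Byte 3: 0xBF = 10111111 (10xxxxxx ✓), payload 111111.
Concatenate: 1111110010111111 = 0xFCBF (16 bits → U+FCBF).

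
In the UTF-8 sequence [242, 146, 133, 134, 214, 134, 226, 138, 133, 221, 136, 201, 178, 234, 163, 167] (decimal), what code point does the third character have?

U+2285

Offset 0: leading byte 0xF2 = 11110010 → 4-byte char #1 = F2 92 85 86.
Offset 4: leading byte 0xD6 = 11010110 → 2-byte char #2 = D6 86.
Offset 6: leading byte 0xE2 = 11100010 → 3-byte char #3 = E2 8A 85.
Leading byte 0xE2 = 11100010 matches 1110xxxx → 3-byte sequence.
Byte 1: 0xE2 = 11100010, payload 0010 (4 bits).
Byte 2: 0x8A = 10001010 (10xxxxxx ✓), payload 001010.
Byte 3: 0x85 = 10000101 (10xxxxxx ✓), payload 000101.
Concatenate: 0010001010000101 = 0x2285 (16 bits → U+2285).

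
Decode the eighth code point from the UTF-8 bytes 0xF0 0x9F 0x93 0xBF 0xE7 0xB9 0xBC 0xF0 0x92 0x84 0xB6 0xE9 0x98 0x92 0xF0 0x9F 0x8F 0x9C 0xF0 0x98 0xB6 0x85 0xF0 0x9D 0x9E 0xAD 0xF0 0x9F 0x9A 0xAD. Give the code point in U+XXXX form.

Offset 0: leading byte 0xF0 = 11110000 → 4-byte char #1 = F0 9F 93 BF.
Offset 4: leading byte 0xE7 = 11100111 → 3-byte char #2 = E7 B9 BC.
Offset 7: leading byte 0xF0 = 11110000 → 4-byte char #3 = F0 92 84 B6.
Offset 11: leading byte 0xE9 = 11101001 → 3-byte char #4 = E9 98 92.
Offset 14: leading byte 0xF0 = 11110000 → 4-byte char #5 = F0 9F 8F 9C.
Offset 18: leading byte 0xF0 = 11110000 → 4-byte char #6 = F0 98 B6 85.
Offset 22: leading byte 0xF0 = 11110000 → 4-byte char #7 = F0 9D 9E AD.
Offset 26: leading byte 0xF0 = 11110000 → 4-byte char #8 = F0 9F 9A AD.
Leading byte 0xF0 = 11110000 matches 11110xxx → 4-byte sequence.
Byte 1: 0xF0 = 11110000, payload 000 (3 bits).
Byte 2: 0x9F = 10011111 (10xxxxxx ✓), payload 011111.
Byte 3: 0x9A = 10011010 (10xxxxxx ✓), payload 011010.
Byte 4: 0xAD = 10101101 (10xxxxxx ✓), payload 101101.
Concatenate: 000011111011010101101 = 0x1F6AD (21 bits → U+1F6AD).

U+1F6AD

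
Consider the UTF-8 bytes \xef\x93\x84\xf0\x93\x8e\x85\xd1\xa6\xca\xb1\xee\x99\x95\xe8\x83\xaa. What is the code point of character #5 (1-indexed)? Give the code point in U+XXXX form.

U+E655

Offset 0: leading byte 0xEF = 11101111 → 3-byte char #1 = EF 93 84.
Offset 3: leading byte 0xF0 = 11110000 → 4-byte char #2 = F0 93 8E 85.
Offset 7: leading byte 0xD1 = 11010001 → 2-byte char #3 = D1 A6.
Offset 9: leading byte 0xCA = 11001010 → 2-byte char #4 = CA B1.
Offset 11: leading byte 0xEE = 11101110 → 3-byte char #5 = EE 99 95.
Leading byte 0xEE = 11101110 matches 1110xxxx → 3-byte sequence.
Byte 1: 0xEE = 11101110, payload 1110 (4 bits).
Byte 2: 0x99 = 10011001 (10xxxxxx ✓), payload 011001.
Byte 3: 0x95 = 10010101 (10xxxxxx ✓), payload 010101.
Concatenate: 1110011001010101 = 0xE655 (16 bits → U+E655).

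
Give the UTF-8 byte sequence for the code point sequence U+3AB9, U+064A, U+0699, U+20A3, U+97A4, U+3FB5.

E3 AA B9 D9 8A DA 99 E2 82 A3 E9 9E A4 E3 BE B5

U+3AB9: 3-byte form → E3 AA B9.
U+064A: 2-byte form → D9 8A.
U+0699: 2-byte form → DA 99.
U+20A3: 3-byte form → E2 82 A3.
U+97A4: 3-byte form → E9 9E A4.
U+3FB5: 3-byte form → E3 BE B5.
Concatenated (16 bytes): E3 AA B9 D9 8A DA 99 E2 82 A3 E9 9E A4 E3 BE B5.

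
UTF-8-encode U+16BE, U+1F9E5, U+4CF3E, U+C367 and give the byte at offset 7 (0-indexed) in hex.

0xF1

U+16BE → 3-byte form E1 9A BE at offsets 0–2.
U+1F9E5 → 4-byte form F0 9F A7 A5 at offsets 3–6.
U+4CF3E → 4-byte form F1 8C BC BE at offsets 7–10.
Offset 7 falls in char 3's range; it's byte 1 of F1 8C BC BE = 0xF1.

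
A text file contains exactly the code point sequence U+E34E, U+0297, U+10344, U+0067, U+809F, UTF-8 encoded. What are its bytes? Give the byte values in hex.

EE 8D 8E CA 97 F0 90 8D 84 67 E8 82 9F

U+E34E: 3-byte form → EE 8D 8E.
U+0297: 2-byte form → CA 97.
U+10344: 4-byte form → F0 90 8D 84.
U+0067: 1-byte form → 67.
U+809F: 3-byte form → E8 82 9F.
Concatenated (13 bytes): EE 8D 8E CA 97 F0 90 8D 84 67 E8 82 9F.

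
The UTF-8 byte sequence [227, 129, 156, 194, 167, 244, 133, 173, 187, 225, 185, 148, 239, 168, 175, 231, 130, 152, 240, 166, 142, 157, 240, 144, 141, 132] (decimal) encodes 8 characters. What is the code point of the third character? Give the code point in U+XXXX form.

U+105B7B

Offset 0: leading byte 0xE3 = 11100011 → 3-byte char #1 = E3 81 9C.
Offset 3: leading byte 0xC2 = 11000010 → 2-byte char #2 = C2 A7.
Offset 5: leading byte 0xF4 = 11110100 → 4-byte char #3 = F4 85 AD BB.
Leading byte 0xF4 = 11110100 matches 11110xxx → 4-byte sequence.
Byte 1: 0xF4 = 11110100, payload 100 (3 bits).
Byte 2: 0x85 = 10000101 (10xxxxxx ✓), payload 000101.
Byte 3: 0xAD = 10101101 (10xxxxxx ✓), payload 101101.
Byte 4: 0xBB = 10111011 (10xxxxxx ✓), payload 111011.
Concatenate: 100000101101101111011 = 0x105B7B (21 bits → U+105B7B).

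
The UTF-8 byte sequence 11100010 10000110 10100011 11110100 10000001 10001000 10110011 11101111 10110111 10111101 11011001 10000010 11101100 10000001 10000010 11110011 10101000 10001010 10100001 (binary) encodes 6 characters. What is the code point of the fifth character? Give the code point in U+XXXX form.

U+C042

Offset 0: leading byte 0xE2 = 11100010 → 3-byte char #1 = E2 86 A3.
Offset 3: leading byte 0xF4 = 11110100 → 4-byte char #2 = F4 81 88 B3.
Offset 7: leading byte 0xEF = 11101111 → 3-byte char #3 = EF B7 BD.
Offset 10: leading byte 0xD9 = 11011001 → 2-byte char #4 = D9 82.
Offset 12: leading byte 0xEC = 11101100 → 3-byte char #5 = EC 81 82.
Leading byte 0xEC = 11101100 matches 1110xxxx → 3-byte sequence.
Byte 1: 0xEC = 11101100, payload 1100 (4 bits).
Byte 2: 0x81 = 10000001 (10xxxxxx ✓), payload 000001.
Byte 3: 0x82 = 10000010 (10xxxxxx ✓), payload 000010.
Concatenate: 1100000001000010 = 0xC042 (16 bits → U+C042).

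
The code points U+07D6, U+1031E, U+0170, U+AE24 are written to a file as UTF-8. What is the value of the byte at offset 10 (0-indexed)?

U+07D6 → 2-byte form DF 96 at offsets 0–1.
U+1031E → 4-byte form F0 90 8C 9E at offsets 2–5.
U+0170 → 2-byte form C5 B0 at offsets 6–7.
U+AE24 → 3-byte form EA B8 A4 at offsets 8–10.
Offset 10 falls in char 4's range; it's byte 3 of EA B8 A4 = 0xA4.

0xA4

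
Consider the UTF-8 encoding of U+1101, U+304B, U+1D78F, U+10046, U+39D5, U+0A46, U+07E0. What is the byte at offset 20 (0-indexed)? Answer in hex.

U+1101 → 3-byte form E1 84 81 at offsets 0–2.
U+304B → 3-byte form E3 81 8B at offsets 3–5.
U+1D78F → 4-byte form F0 9D 9E 8F at offsets 6–9.
U+10046 → 4-byte form F0 90 81 86 at offsets 10–13.
U+39D5 → 3-byte form E3 A7 95 at offsets 14–16.
U+0A46 → 3-byte form E0 A9 86 at offsets 17–19.
U+07E0 → 2-byte form DF A0 at offsets 20–21.
Offset 20 falls in char 7's range; it's byte 1 of DF A0 = 0xDF.

0xDF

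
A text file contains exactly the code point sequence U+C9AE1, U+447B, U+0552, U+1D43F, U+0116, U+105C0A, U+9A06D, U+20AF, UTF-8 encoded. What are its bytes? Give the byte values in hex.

U+C9AE1: 4-byte form → F3 89 AB A1.
U+447B: 3-byte form → E4 91 BB.
U+0552: 2-byte form → D5 92.
U+1D43F: 4-byte form → F0 9D 90 BF.
U+0116: 2-byte form → C4 96.
U+105C0A: 4-byte form → F4 85 B0 8A.
U+9A06D: 4-byte form → F2 9A 81 AD.
U+20AF: 3-byte form → E2 82 AF.
Concatenated (26 bytes): F3 89 AB A1 E4 91 BB D5 92 F0 9D 90 BF C4 96 F4 85 B0 8A F2 9A 81 AD E2 82 AF.

F3 89 AB A1 E4 91 BB D5 92 F0 9D 90 BF C4 96 F4 85 B0 8A F2 9A 81 AD E2 82 AF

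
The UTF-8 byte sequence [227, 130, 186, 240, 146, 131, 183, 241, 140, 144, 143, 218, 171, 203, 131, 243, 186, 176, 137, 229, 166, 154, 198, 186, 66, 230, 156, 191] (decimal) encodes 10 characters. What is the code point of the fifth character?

U+02C3

Offset 0: leading byte 0xE3 = 11100011 → 3-byte char #1 = E3 82 BA.
Offset 3: leading byte 0xF0 = 11110000 → 4-byte char #2 = F0 92 83 B7.
Offset 7: leading byte 0xF1 = 11110001 → 4-byte char #3 = F1 8C 90 8F.
Offset 11: leading byte 0xDA = 11011010 → 2-byte char #4 = DA AB.
Offset 13: leading byte 0xCB = 11001011 → 2-byte char #5 = CB 83.
Leading byte 0xCB = 11001011 matches 110xxxxx → 2-byte sequence.
Byte 1: 0xCB = 11001011, payload 01011 (5 bits).
Byte 2: 0x83 = 10000011 (10xxxxxx ✓), payload 000011.
Concatenate: 01011000011 = 0x2C3 (11 bits → U+02C3).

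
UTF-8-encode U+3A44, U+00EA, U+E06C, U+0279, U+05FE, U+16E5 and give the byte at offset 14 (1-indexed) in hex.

0x9B

1-indexed offset 14 is 0-indexed offset 13.
U+3A44 → 3-byte form E3 A9 84 at offsets 0–2.
U+00EA → 2-byte form C3 AA at offsets 3–4.
U+E06C → 3-byte form EE 81 AC at offsets 5–7.
U+0279 → 2-byte form C9 B9 at offsets 8–9.
U+05FE → 2-byte form D7 BE at offsets 10–11.
U+16E5 → 3-byte form E1 9B A5 at offsets 12–14.
Offset 13 falls in char 6's range; it's byte 2 of E1 9B A5 = 0x9B.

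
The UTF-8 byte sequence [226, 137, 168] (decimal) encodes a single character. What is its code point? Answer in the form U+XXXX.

Leading byte 0xE2 = 11100010 matches 1110xxxx → 3-byte sequence.
Byte 1: 0xE2 = 11100010, payload 0010 (4 bits).
Byte 2: 0x89 = 10001001 (10xxxxxx ✓), payload 001001.
Byte 3: 0xA8 = 10101000 (10xxxxxx ✓), payload 101000.
Concatenate: 0010001001101000 = 0x2268 (16 bits → U+2268).

U+2268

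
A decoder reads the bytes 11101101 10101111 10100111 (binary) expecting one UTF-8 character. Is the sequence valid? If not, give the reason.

Structurally a 3-byte sequence; payload = 0xDBE7.
But 0xDBE7 is in U+D800–U+DFFF, the surrogate range. Surrogates are not Unicode scalar values and are forbidden in UTF-8.

invalid (encodes a surrogate (U+D800–U+DFFF))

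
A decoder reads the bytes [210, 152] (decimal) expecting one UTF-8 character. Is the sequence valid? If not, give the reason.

valid

Leading byte 0xD2 = 11010010 → 2-byte form.
Continuation bytes 0x98=10011000 all match 10xxxxxx.
Decoded value 0x498 is ≥ 0x80 (shortest form) and not a surrogate.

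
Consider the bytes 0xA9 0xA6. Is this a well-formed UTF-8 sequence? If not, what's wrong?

Byte 0xA9 = 10101001 has the form 10xxxxxx — a continuation byte — but there is no preceding leading byte.

invalid (continuation byte with no leading byte)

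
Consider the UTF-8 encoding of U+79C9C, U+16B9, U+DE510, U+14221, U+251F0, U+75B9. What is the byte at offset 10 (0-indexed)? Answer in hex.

U+79C9C → 4-byte form F1 B9 B2 9C at offsets 0–3.
U+16B9 → 3-byte form E1 9A B9 at offsets 4–6.
U+DE510 → 4-byte form F3 9E 94 90 at offsets 7–10.
Offset 10 falls in char 3's range; it's byte 4 of F3 9E 94 90 = 0x90.

0x90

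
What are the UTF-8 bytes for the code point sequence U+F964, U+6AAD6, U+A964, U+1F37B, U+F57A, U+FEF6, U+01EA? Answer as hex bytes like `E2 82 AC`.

EF A5 A4 F1 AA AB 96 EA A5 A4 F0 9F 8D BB EF 95 BA EF BB B6 C7 AA

U+F964: 3-byte form → EF A5 A4.
U+6AAD6: 4-byte form → F1 AA AB 96.
U+A964: 3-byte form → EA A5 A4.
U+1F37B: 4-byte form → F0 9F 8D BB.
U+F57A: 3-byte form → EF 95 BA.
U+FEF6: 3-byte form → EF BB B6.
U+01EA: 2-byte form → C7 AA.
Concatenated (22 bytes): EF A5 A4 F1 AA AB 96 EA A5 A4 F0 9F 8D BB EF 95 BA EF BB B6 C7 AA.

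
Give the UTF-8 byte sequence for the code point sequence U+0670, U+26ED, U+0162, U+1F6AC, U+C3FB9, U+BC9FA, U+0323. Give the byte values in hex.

D9 B0 E2 9B AD C5 A2 F0 9F 9A AC F3 83 BE B9 F2 BC A7 BA CC A3

U+0670: 2-byte form → D9 B0.
U+26ED: 3-byte form → E2 9B AD.
U+0162: 2-byte form → C5 A2.
U+1F6AC: 4-byte form → F0 9F 9A AC.
U+C3FB9: 4-byte form → F3 83 BE B9.
U+BC9FA: 4-byte form → F2 BC A7 BA.
U+0323: 2-byte form → CC A3.
Concatenated (21 bytes): D9 B0 E2 9B AD C5 A2 F0 9F 9A AC F3 83 BE B9 F2 BC A7 BA CC A3.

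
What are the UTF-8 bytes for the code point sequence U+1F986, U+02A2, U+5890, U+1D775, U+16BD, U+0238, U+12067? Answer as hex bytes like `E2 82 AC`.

U+1F986: 4-byte form → F0 9F A6 86.
U+02A2: 2-byte form → CA A2.
U+5890: 3-byte form → E5 A2 90.
U+1D775: 4-byte form → F0 9D 9D B5.
U+16BD: 3-byte form → E1 9A BD.
U+0238: 2-byte form → C8 B8.
U+12067: 4-byte form → F0 92 81 A7.
Concatenated (22 bytes): F0 9F A6 86 CA A2 E5 A2 90 F0 9D 9D B5 E1 9A BD C8 B8 F0 92 81 A7.

F0 9F A6 86 CA A2 E5 A2 90 F0 9D 9D B5 E1 9A BD C8 B8 F0 92 81 A7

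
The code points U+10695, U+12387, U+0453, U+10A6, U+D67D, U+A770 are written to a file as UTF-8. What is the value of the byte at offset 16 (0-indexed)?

U+10695 → 4-byte form F0 90 9A 95 at offsets 0–3.
U+12387 → 4-byte form F0 92 8E 87 at offsets 4–7.
U+0453 → 2-byte form D1 93 at offsets 8–9.
U+10A6 → 3-byte form E1 82 A6 at offsets 10–12.
U+D67D → 3-byte form ED 99 BD at offsets 13–15.
U+A770 → 3-byte form EA 9D B0 at offsets 16–18.
Offset 16 falls in char 6's range; it's byte 1 of EA 9D B0 = 0xEA.

0xEA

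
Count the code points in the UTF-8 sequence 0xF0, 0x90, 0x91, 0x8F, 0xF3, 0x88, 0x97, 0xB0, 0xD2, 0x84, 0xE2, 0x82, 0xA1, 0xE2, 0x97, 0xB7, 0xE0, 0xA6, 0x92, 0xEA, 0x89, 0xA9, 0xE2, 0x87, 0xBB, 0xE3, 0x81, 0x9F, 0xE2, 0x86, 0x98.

10

Byte at offset 0: 0xF0 = 11110000 → 4-byte char (#1). Advance 4.
Byte at offset 4: 0xF3 = 11110011 → 4-byte char (#2). Advance 4.
Byte at offset 8: 0xD2 = 11010010 → 2-byte char (#3). Advance 2.
Byte at offset 10: 0xE2 = 11100010 → 3-byte char (#4). Advance 3.
Byte at offset 13: 0xE2 = 11100010 → 3-byte char (#5). Advance 3.
Byte at offset 16: 0xE0 = 11100000 → 3-byte char (#6). Advance 3.
Byte at offset 19: 0xEA = 11101010 → 3-byte char (#7). Advance 3.
Byte at offset 22: 0xE2 = 11100010 → 3-byte char (#8). Advance 3.
Byte at offset 25: 0xE3 = 11100011 → 3-byte char (#9). Advance 3.
Byte at offset 28: 0xE2 = 11100010 → 3-byte char (#10). Advance 3.
Reached end at offset 31 after 10 code points.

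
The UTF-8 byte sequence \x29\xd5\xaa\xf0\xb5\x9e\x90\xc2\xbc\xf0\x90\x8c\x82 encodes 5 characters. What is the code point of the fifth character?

U+10302

Offset 0: leading byte 0x29 = 00101001 → 1-byte char #1 = 29.
Offset 1: leading byte 0xD5 = 11010101 → 2-byte char #2 = D5 AA.
Offset 3: leading byte 0xF0 = 11110000 → 4-byte char #3 = F0 B5 9E 90.
Offset 7: leading byte 0xC2 = 11000010 → 2-byte char #4 = C2 BC.
Offset 9: leading byte 0xF0 = 11110000 → 4-byte char #5 = F0 90 8C 82.
Leading byte 0xF0 = 11110000 matches 11110xxx → 4-byte sequence.
Byte 1: 0xF0 = 11110000, payload 000 (3 bits).
Byte 2: 0x90 = 10010000 (10xxxxxx ✓), payload 010000.
Byte 3: 0x8C = 10001100 (10xxxxxx ✓), payload 001100.
Byte 4: 0x82 = 10000010 (10xxxxxx ✓), payload 000010.
Concatenate: 000010000001100000010 = 0x10302 (21 bits → U+10302).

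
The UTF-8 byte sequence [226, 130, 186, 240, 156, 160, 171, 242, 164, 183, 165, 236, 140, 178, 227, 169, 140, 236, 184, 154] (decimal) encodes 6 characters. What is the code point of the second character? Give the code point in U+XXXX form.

U+1C82B

Offset 0: leading byte 0xE2 = 11100010 → 3-byte char #1 = E2 82 BA.
Offset 3: leading byte 0xF0 = 11110000 → 4-byte char #2 = F0 9C A0 AB.
Leading byte 0xF0 = 11110000 matches 11110xxx → 4-byte sequence.
Byte 1: 0xF0 = 11110000, payload 000 (3 bits).
Byte 2: 0x9C = 10011100 (10xxxxxx ✓), payload 011100.
Byte 3: 0xA0 = 10100000 (10xxxxxx ✓), payload 100000.
Byte 4: 0xAB = 10101011 (10xxxxxx ✓), payload 101011.
Concatenate: 000011100100000101011 = 0x1C82B (21 bits → U+1C82B).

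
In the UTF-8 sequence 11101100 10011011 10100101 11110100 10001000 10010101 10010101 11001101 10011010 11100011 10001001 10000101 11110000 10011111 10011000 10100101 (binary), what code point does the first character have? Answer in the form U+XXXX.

U+C6E5

Offset 0: leading byte 0xEC = 11101100 → 3-byte char #1 = EC 9B A5.
Leading byte 0xEC = 11101100 matches 1110xxxx → 3-byte sequence.
Byte 1: 0xEC = 11101100, payload 1100 (4 bits).
Byte 2: 0x9B = 10011011 (10xxxxxx ✓), payload 011011.
Byte 3: 0xA5 = 10100101 (10xxxxxx ✓), payload 100101.
Concatenate: 1100011011100101 = 0xC6E5 (16 bits → U+C6E5).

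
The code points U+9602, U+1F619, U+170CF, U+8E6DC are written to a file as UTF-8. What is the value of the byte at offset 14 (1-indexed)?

0x9B

1-indexed offset 14 is 0-indexed offset 13.
U+9602 → 3-byte form E9 98 82 at offsets 0–2.
U+1F619 → 4-byte form F0 9F 98 99 at offsets 3–6.
U+170CF → 4-byte form F0 97 83 8F at offsets 7–10.
U+8E6DC → 4-byte form F2 8E 9B 9C at offsets 11–14.
Offset 13 falls in char 4's range; it's byte 3 of F2 8E 9B 9C = 0x9B.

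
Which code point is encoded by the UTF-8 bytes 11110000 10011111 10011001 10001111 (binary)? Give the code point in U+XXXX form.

Leading byte 0xF0 = 11110000 matches 11110xxx → 4-byte sequence.
Byte 1: 0xF0 = 11110000, payload 000 (3 bits).
Byte 2: 0x9F = 10011111 (10xxxxxx ✓), payload 011111.
Byte 3: 0x99 = 10011001 (10xxxxxx ✓), payload 011001.
Byte 4: 0x8F = 10001111 (10xxxxxx ✓), payload 001111.
Concatenate: 000011111011001001111 = 0x1F64F (21 bits → U+1F64F).

U+1F64F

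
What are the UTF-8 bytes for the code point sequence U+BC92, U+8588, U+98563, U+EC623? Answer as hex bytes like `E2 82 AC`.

EB B2 92 E8 96 88 F2 98 95 A3 F3 AC 98 A3

U+BC92: 3-byte form → EB B2 92.
U+8588: 3-byte form → E8 96 88.
U+98563: 4-byte form → F2 98 95 A3.
U+EC623: 4-byte form → F3 AC 98 A3.
Concatenated (14 bytes): EB B2 92 E8 96 88 F2 98 95 A3 F3 AC 98 A3.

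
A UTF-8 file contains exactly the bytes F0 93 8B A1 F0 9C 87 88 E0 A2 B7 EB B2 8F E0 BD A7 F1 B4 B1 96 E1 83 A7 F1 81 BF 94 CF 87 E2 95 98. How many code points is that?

Byte at offset 0: 0xF0 = 11110000 → 4-byte char (#1). Advance 4.
Byte at offset 4: 0xF0 = 11110000 → 4-byte char (#2). Advance 4.
Byte at offset 8: 0xE0 = 11100000 → 3-byte char (#3). Advance 3.
Byte at offset 11: 0xEB = 11101011 → 3-byte char (#4). Advance 3.
Byte at offset 14: 0xE0 = 11100000 → 3-byte char (#5). Advance 3.
Byte at offset 17: 0xF1 = 11110001 → 4-byte char (#6). Advance 4.
Byte at offset 21: 0xE1 = 11100001 → 3-byte char (#7). Advance 3.
Byte at offset 24: 0xF1 = 11110001 → 4-byte char (#8). Advance 4.
Byte at offset 28: 0xCF = 11001111 → 2-byte char (#9). Advance 2.
Byte at offset 30: 0xE2 = 11100010 → 3-byte char (#10). Advance 3.
Reached end at offset 33 after 10 code points.

10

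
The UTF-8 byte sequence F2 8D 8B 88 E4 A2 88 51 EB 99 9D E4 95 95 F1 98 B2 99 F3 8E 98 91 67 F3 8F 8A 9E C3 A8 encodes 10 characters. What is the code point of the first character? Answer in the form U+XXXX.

U+8D2C8

Offset 0: leading byte 0xF2 = 11110010 → 4-byte char #1 = F2 8D 8B 88.
Leading byte 0xF2 = 11110010 matches 11110xxx → 4-byte sequence.
Byte 1: 0xF2 = 11110010, payload 010 (3 bits).
Byte 2: 0x8D = 10001101 (10xxxxxx ✓), payload 001101.
Byte 3: 0x8B = 10001011 (10xxxxxx ✓), payload 001011.
Byte 4: 0x88 = 10001000 (10xxxxxx ✓), payload 001000.
Concatenate: 010001101001011001000 = 0x8D2C8 (21 bits → U+8D2C8).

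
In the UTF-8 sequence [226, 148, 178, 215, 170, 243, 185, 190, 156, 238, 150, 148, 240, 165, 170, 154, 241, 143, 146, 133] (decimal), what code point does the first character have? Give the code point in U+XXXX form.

U+2532

Offset 0: leading byte 0xE2 = 11100010 → 3-byte char #1 = E2 94 B2.
Leading byte 0xE2 = 11100010 matches 1110xxxx → 3-byte sequence.
Byte 1: 0xE2 = 11100010, payload 0010 (4 bits).
Byte 2: 0x94 = 10010100 (10xxxxxx ✓), payload 010100.
Byte 3: 0xB2 = 10110010 (10xxxxxx ✓), payload 110010.
Concatenate: 0010010100110010 = 0x2532 (16 bits → U+2532).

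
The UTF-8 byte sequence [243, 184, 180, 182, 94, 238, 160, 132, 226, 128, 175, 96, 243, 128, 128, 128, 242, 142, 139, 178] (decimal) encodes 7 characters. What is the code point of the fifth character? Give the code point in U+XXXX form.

U+0060

Offset 0: leading byte 0xF3 = 11110011 → 4-byte char #1 = F3 B8 B4 B6.
Offset 4: leading byte 0x5E = 01011110 → 1-byte char #2 = 5E.
Offset 5: leading byte 0xEE = 11101110 → 3-byte char #3 = EE A0 84.
Offset 8: leading byte 0xE2 = 11100010 → 3-byte char #4 = E2 80 AF.
Offset 11: leading byte 0x60 = 01100000 → 1-byte char #5 = 60.
Leading byte 0x60 = 01100000 matches 0xxxxxxx → 1-byte sequence.
Byte 1: 0x60 = 01100000, payload 1100000 (7 bits).
Concatenate: 1100000 = 0x60 (7 bits → U+0060).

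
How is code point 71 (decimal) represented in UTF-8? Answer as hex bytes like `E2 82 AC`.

47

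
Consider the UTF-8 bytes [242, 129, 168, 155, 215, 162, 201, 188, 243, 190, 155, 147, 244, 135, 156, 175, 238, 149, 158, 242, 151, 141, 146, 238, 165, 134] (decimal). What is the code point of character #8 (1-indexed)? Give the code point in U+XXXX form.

Offset 0: leading byte 0xF2 = 11110010 → 4-byte char #1 = F2 81 A8 9B.
Offset 4: leading byte 0xD7 = 11010111 → 2-byte char #2 = D7 A2.
Offset 6: leading byte 0xC9 = 11001001 → 2-byte char #3 = C9 BC.
Offset 8: leading byte 0xF3 = 11110011 → 4-byte char #4 = F3 BE 9B 93.
Offset 12: leading byte 0xF4 = 11110100 → 4-byte char #5 = F4 87 9C AF.
Offset 16: leading byte 0xEE = 11101110 → 3-byte char #6 = EE 95 9E.
Offset 19: leading byte 0xF2 = 11110010 → 4-byte char #7 = F2 97 8D 92.
Offset 23: leading byte 0xEE = 11101110 → 3-byte char #8 = EE A5 86.
Leading byte 0xEE = 11101110 matches 1110xxxx → 3-byte sequence.
Byte 1: 0xEE = 11101110, payload 1110 (4 bits).
Byte 2: 0xA5 = 10100101 (10xxxxxx ✓), payload 100101.
Byte 3: 0x86 = 10000110 (10xxxxxx ✓), payload 000110.
Concatenate: 1110100101000110 = 0xE946 (16 bits → U+E946).

U+E946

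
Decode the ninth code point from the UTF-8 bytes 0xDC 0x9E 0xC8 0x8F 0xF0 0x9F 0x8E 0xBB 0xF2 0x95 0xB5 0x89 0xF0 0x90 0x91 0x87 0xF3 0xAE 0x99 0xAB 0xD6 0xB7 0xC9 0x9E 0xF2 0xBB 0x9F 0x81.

Offset 0: leading byte 0xDC = 11011100 → 2-byte char #1 = DC 9E.
Offset 2: leading byte 0xC8 = 11001000 → 2-byte char #2 = C8 8F.
Offset 4: leading byte 0xF0 = 11110000 → 4-byte char #3 = F0 9F 8E BB.
Offset 8: leading byte 0xF2 = 11110010 → 4-byte char #4 = F2 95 B5 89.
Offset 12: leading byte 0xF0 = 11110000 → 4-byte char #5 = F0 90 91 87.
Offset 16: leading byte 0xF3 = 11110011 → 4-byte char #6 = F3 AE 99 AB.
Offset 20: leading byte 0xD6 = 11010110 → 2-byte char #7 = D6 B7.
Offset 22: leading byte 0xC9 = 11001001 → 2-byte char #8 = C9 9E.
Offset 24: leading byte 0xF2 = 11110010 → 4-byte char #9 = F2 BB 9F 81.
Leading byte 0xF2 = 11110010 matches 11110xxx → 4-byte sequence.
Byte 1: 0xF2 = 11110010, payload 010 (3 bits).
Byte 2: 0xBB = 10111011 (10xxxxxx ✓), payload 111011.
Byte 3: 0x9F = 10011111 (10xxxxxx ✓), payload 011111.
Byte 4: 0x81 = 10000001 (10xxxxxx ✓), payload 000001.
Concatenate: 010111011011111000001 = 0xBB7C1 (21 bits → U+BB7C1).

U+BB7C1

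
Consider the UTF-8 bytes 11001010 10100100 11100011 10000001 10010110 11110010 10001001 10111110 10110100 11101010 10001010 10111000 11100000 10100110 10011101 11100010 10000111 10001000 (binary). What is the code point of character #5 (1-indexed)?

Offset 0: leading byte 0xCA = 11001010 → 2-byte char #1 = CA A4.
Offset 2: leading byte 0xE3 = 11100011 → 3-byte char #2 = E3 81 96.
Offset 5: leading byte 0xF2 = 11110010 → 4-byte char #3 = F2 89 BE B4.
Offset 9: leading byte 0xEA = 11101010 → 3-byte char #4 = EA 8A B8.
Offset 12: leading byte 0xE0 = 11100000 → 3-byte char #5 = E0 A6 9D.
Leading byte 0xE0 = 11100000 matches 1110xxxx → 3-byte sequence.
Byte 1: 0xE0 = 11100000, payload 0000 (4 bits).
Byte 2: 0xA6 = 10100110 (10xxxxxx ✓), payload 100110.
Byte 3: 0x9D = 10011101 (10xxxxxx ✓), payload 011101.
Concatenate: 0000100110011101 = 0x99D (16 bits → U+099D).

U+099D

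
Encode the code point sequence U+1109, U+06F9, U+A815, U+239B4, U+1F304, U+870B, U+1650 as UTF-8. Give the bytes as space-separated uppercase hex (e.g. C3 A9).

E1 84 89 DB B9 EA A0 95 F0 A3 A6 B4 F0 9F 8C 84 E8 9C 8B E1 99 90

U+1109: 3-byte form → E1 84 89.
U+06F9: 2-byte form → DB B9.
U+A815: 3-byte form → EA A0 95.
U+239B4: 4-byte form → F0 A3 A6 B4.
U+1F304: 4-byte form → F0 9F 8C 84.
U+870B: 3-byte form → E8 9C 8B.
U+1650: 3-byte form → E1 99 90.
Concatenated (22 bytes): E1 84 89 DB B9 EA A0 95 F0 A3 A6 B4 F0 9F 8C 84 E8 9C 8B E1 99 90.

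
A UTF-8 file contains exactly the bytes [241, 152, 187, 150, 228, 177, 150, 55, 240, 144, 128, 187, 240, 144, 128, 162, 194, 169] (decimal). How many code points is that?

6

Byte at offset 0: 0xF1 = 11110001 → 4-byte char (#1). Advance 4.
Byte at offset 4: 0xE4 = 11100100 → 3-byte char (#2). Advance 3.
Byte at offset 7: 0x37 = 00110111 → 1-byte char (#3). Advance 1.
Byte at offset 8: 0xF0 = 11110000 → 4-byte char (#4). Advance 4.
Byte at offset 12: 0xF0 = 11110000 → 4-byte char (#5). Advance 4.
Byte at offset 16: 0xC2 = 11000010 → 2-byte char (#6). Advance 2.
Reached end at offset 18 after 6 code points.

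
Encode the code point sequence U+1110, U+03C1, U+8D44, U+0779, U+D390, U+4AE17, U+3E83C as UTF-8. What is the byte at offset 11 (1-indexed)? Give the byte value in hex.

0xED

1-indexed offset 11 is 0-indexed offset 10.
U+1110 → 3-byte form E1 84 90 at offsets 0–2.
U+03C1 → 2-byte form CF 81 at offsets 3–4.
U+8D44 → 3-byte form E8 B5 84 at offsets 5–7.
U+0779 → 2-byte form DD B9 at offsets 8–9.
U+D390 → 3-byte form ED 8E 90 at offsets 10–12.
Offset 10 falls in char 5's range; it's byte 1 of ED 8E 90 = 0xED.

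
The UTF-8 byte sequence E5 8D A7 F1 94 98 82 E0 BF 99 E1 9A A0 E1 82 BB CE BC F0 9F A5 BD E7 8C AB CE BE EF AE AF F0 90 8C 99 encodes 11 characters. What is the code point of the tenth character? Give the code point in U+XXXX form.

U+FBAF

Offset 0: leading byte 0xE5 = 11100101 → 3-byte char #1 = E5 8D A7.
Offset 3: leading byte 0xF1 = 11110001 → 4-byte char #2 = F1 94 98 82.
Offset 7: leading byte 0xE0 = 11100000 → 3-byte char #3 = E0 BF 99.
Offset 10: leading byte 0xE1 = 11100001 → 3-byte char #4 = E1 9A A0.
Offset 13: leading byte 0xE1 = 11100001 → 3-byte char #5 = E1 82 BB.
Offset 16: leading byte 0xCE = 11001110 → 2-byte char #6 = CE BC.
Offset 18: leading byte 0xF0 = 11110000 → 4-byte char #7 = F0 9F A5 BD.
Offset 22: leading byte 0xE7 = 11100111 → 3-byte char #8 = E7 8C AB.
Offset 25: leading byte 0xCE = 11001110 → 2-byte char #9 = CE BE.
Offset 27: leading byte 0xEF = 11101111 → 3-byte char #10 = EF AE AF.
Leading byte 0xEF = 11101111 matches 1110xxxx → 3-byte sequence.
Byte 1: 0xEF = 11101111, payload 1111 (4 bits).
Byte 2: 0xAE = 10101110 (10xxxxxx ✓), payload 101110.
Byte 3: 0xAF = 10101111 (10xxxxxx ✓), payload 101111.
Concatenate: 1111101110101111 = 0xFBAF (16 bits → U+FBAF).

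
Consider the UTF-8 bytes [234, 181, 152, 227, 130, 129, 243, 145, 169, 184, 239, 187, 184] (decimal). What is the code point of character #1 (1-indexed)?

Offset 0: leading byte 0xEA = 11101010 → 3-byte char #1 = EA B5 98.
Leading byte 0xEA = 11101010 matches 1110xxxx → 3-byte sequence.
Byte 1: 0xEA = 11101010, payload 1010 (4 bits).
Byte 2: 0xB5 = 10110101 (10xxxxxx ✓), payload 110101.
Byte 3: 0x98 = 10011000 (10xxxxxx ✓), payload 011000.
Concatenate: 1010110101011000 = 0xAD58 (16 bits → U+AD58).

U+AD58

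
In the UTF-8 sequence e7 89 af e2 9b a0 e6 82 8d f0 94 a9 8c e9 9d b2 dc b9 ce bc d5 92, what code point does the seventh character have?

U+03BC

Offset 0: leading byte 0xE7 = 11100111 → 3-byte char #1 = E7 89 AF.
Offset 3: leading byte 0xE2 = 11100010 → 3-byte char #2 = E2 9B A0.
Offset 6: leading byte 0xE6 = 11100110 → 3-byte char #3 = E6 82 8D.
Offset 9: leading byte 0xF0 = 11110000 → 4-byte char #4 = F0 94 A9 8C.
Offset 13: leading byte 0xE9 = 11101001 → 3-byte char #5 = E9 9D B2.
Offset 16: leading byte 0xDC = 11011100 → 2-byte char #6 = DC B9.
Offset 18: leading byte 0xCE = 11001110 → 2-byte char #7 = CE BC.
Leading byte 0xCE = 11001110 matches 110xxxxx → 2-byte sequence.
Byte 1: 0xCE = 11001110, payload 01110 (5 bits).
Byte 2: 0xBC = 10111100 (10xxxxxx ✓), payload 111100.
Concatenate: 01110111100 = 0x3BC (11 bits → U+03BC).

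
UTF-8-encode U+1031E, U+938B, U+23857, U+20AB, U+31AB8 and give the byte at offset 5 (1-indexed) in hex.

1-indexed offset 5 is 0-indexed offset 4.
U+1031E → 4-byte form F0 90 8C 9E at offsets 0–3.
U+938B → 3-byte form E9 8E 8B at offsets 4–6.
Offset 4 falls in char 2's range; it's byte 1 of E9 8E 8B = 0xE9.

0xE9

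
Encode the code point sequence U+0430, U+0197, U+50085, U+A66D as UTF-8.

D0 B0 C6 97 F1 90 82 85 EA 99 AD

U+0430: 2-byte form → D0 B0.
U+0197: 2-byte form → C6 97.
U+50085: 4-byte form → F1 90 82 85.
U+A66D: 3-byte form → EA 99 AD.
Concatenated (11 bytes): D0 B0 C6 97 F1 90 82 85 EA 99 AD.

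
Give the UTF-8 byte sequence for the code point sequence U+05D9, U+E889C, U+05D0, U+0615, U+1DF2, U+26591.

U+05D9: 2-byte form → D7 99.
U+E889C: 4-byte form → F3 A8 A2 9C.
U+05D0: 2-byte form → D7 90.
U+0615: 2-byte form → D8 95.
U+1DF2: 3-byte form → E1 B7 B2.
U+26591: 4-byte form → F0 A6 96 91.
Concatenated (17 bytes): D7 99 F3 A8 A2 9C D7 90 D8 95 E1 B7 B2 F0 A6 96 91.

D7 99 F3 A8 A2 9C D7 90 D8 95 E1 B7 B2 F0 A6 96 91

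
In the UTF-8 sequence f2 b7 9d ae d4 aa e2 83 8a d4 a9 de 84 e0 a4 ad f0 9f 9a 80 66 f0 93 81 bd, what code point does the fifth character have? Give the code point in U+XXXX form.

U+0784

Offset 0: leading byte 0xF2 = 11110010 → 4-byte char #1 = F2 B7 9D AE.
Offset 4: leading byte 0xD4 = 11010100 → 2-byte char #2 = D4 AA.
Offset 6: leading byte 0xE2 = 11100010 → 3-byte char #3 = E2 83 8A.
Offset 9: leading byte 0xD4 = 11010100 → 2-byte char #4 = D4 A9.
Offset 11: leading byte 0xDE = 11011110 → 2-byte char #5 = DE 84.
Leading byte 0xDE = 11011110 matches 110xxxxx → 2-byte sequence.
Byte 1: 0xDE = 11011110, payload 11110 (5 bits).
Byte 2: 0x84 = 10000100 (10xxxxxx ✓), payload 000100.
Concatenate: 11110000100 = 0x784 (11 bits → U+0784).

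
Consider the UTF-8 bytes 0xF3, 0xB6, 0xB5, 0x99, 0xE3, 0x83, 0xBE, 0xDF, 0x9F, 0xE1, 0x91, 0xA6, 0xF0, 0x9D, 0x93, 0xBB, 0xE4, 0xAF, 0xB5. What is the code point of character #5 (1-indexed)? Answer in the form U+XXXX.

Offset 0: leading byte 0xF3 = 11110011 → 4-byte char #1 = F3 B6 B5 99.
Offset 4: leading byte 0xE3 = 11100011 → 3-byte char #2 = E3 83 BE.
Offset 7: leading byte 0xDF = 11011111 → 2-byte char #3 = DF 9F.
Offset 9: leading byte 0xE1 = 11100001 → 3-byte char #4 = E1 91 A6.
Offset 12: leading byte 0xF0 = 11110000 → 4-byte char #5 = F0 9D 93 BB.
Leading byte 0xF0 = 11110000 matches 11110xxx → 4-byte sequence.
Byte 1: 0xF0 = 11110000, payload 000 (3 bits).
Byte 2: 0x9D = 10011101 (10xxxxxx ✓), payload 011101.
Byte 3: 0x93 = 10010011 (10xxxxxx ✓), payload 010011.
Byte 4: 0xBB = 10111011 (10xxxxxx ✓), payload 111011.
Concatenate: 000011101010011111011 = 0x1D4FB (21 bits → U+1D4FB).

U+1D4FB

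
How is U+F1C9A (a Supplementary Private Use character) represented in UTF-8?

U+F1C9A = 0xF1C9A = 990362 decimal. In range U+10000–U+10FFFF → 4-byte form: 11110xxx 10xxxxxx 10xxxxxx 10xxxxxx.
Binary (21 bits): 011110001110010011010.
Split 3+6+6+6: 011 | 110001 | 110010 | 011010.
Byte 1: 11110011 = 0xF3.
Byte 2: 10110001 = 0xB1.
Byte 3: 10110010 = 0xB2.
Byte 4: 10011010 = 0x9A.

F3 B1 B2 9A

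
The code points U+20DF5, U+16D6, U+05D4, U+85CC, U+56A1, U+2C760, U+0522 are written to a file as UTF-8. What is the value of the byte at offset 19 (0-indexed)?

U+20DF5 → 4-byte form F0 A0 B7 B5 at offsets 0–3.
U+16D6 → 3-byte form E1 9B 96 at offsets 4–6.
U+05D4 → 2-byte form D7 94 at offsets 7–8.
U+85CC → 3-byte form E8 97 8C at offsets 9–11.
U+56A1 → 3-byte form E5 9A A1 at offsets 12–14.
U+2C760 → 4-byte form F0 AC 9D A0 at offsets 15–18.
U+0522 → 2-byte form D4 A2 at offsets 19–20.
Offset 19 falls in char 7's range; it's byte 1 of D4 A2 = 0xD4.

0xD4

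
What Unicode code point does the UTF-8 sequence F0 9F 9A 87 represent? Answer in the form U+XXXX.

Leading byte 0xF0 = 11110000 matches 11110xxx → 4-byte sequence.
Byte 1: 0xF0 = 11110000, payload 000 (3 bits).
Byte 2: 0x9F = 10011111 (10xxxxxx ✓), payload 011111.
Byte 3: 0x9A = 10011010 (10xxxxxx ✓), payload 011010.
Byte 4: 0x87 = 10000111 (10xxxxxx ✓), payload 000111.
Concatenate: 000011111011010000111 = 0x1F687 (21 bits → U+1F687).

U+1F687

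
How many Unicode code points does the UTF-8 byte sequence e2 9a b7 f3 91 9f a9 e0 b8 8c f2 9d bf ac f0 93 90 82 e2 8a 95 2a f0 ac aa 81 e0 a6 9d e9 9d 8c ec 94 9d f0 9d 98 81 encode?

12

Byte at offset 0: 0xE2 = 11100010 → 3-byte char (#1). Advance 3.
Byte at offset 3: 0xF3 = 11110011 → 4-byte char (#2). Advance 4.
Byte at offset 7: 0xE0 = 11100000 → 3-byte char (#3). Advance 3.
Byte at offset 10: 0xF2 = 11110010 → 4-byte char (#4). Advance 4.
Byte at offset 14: 0xF0 = 11110000 → 4-byte char (#5). Advance 4.
Byte at offset 18: 0xE2 = 11100010 → 3-byte char (#6). Advance 3.
Byte at offset 21: 0x2A = 00101010 → 1-byte char (#7). Advance 1.
Byte at offset 22: 0xF0 = 11110000 → 4-byte char (#8). Advance 4.
Byte at offset 26: 0xE0 = 11100000 → 3-byte char (#9). Advance 3.
Byte at offset 29: 0xE9 = 11101001 → 3-byte char (#10). Advance 3.
Byte at offset 32: 0xEC = 11101100 → 3-byte char (#11). Advance 3.
Byte at offset 35: 0xF0 = 11110000 → 4-byte char (#12). Advance 4.
Reached end at offset 39 after 12 code points.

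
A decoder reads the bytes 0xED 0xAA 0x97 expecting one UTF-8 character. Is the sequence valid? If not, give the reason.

invalid (encodes a surrogate (U+D800–U+DFFF))

Structurally a 3-byte sequence; payload = 0xDA97.
But 0xDA97 is in U+D800–U+DFFF, the surrogate range. Surrogates are not Unicode scalar values and are forbidden in UTF-8.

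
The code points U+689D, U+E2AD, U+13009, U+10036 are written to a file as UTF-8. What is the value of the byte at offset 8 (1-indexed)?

0x93

1-indexed offset 8 is 0-indexed offset 7.
U+689D → 3-byte form E6 A2 9D at offsets 0–2.
U+E2AD → 3-byte form EE 8A AD at offsets 3–5.
U+13009 → 4-byte form F0 93 80 89 at offsets 6–9.
Offset 7 falls in char 3's range; it's byte 2 of F0 93 80 89 = 0x93.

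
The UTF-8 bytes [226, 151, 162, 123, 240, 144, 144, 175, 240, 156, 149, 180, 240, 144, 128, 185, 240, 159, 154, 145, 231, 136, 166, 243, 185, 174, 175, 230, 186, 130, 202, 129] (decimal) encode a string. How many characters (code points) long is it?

10

Byte at offset 0: 0xE2 = 11100010 → 3-byte char (#1). Advance 3.
Byte at offset 3: 0x7B = 01111011 → 1-byte char (#2). Advance 1.
Byte at offset 4: 0xF0 = 11110000 → 4-byte char (#3). Advance 4.
Byte at offset 8: 0xF0 = 11110000 → 4-byte char (#4). Advance 4.
Byte at offset 12: 0xF0 = 11110000 → 4-byte char (#5). Advance 4.
Byte at offset 16: 0xF0 = 11110000 → 4-byte char (#6). Advance 4.
Byte at offset 20: 0xE7 = 11100111 → 3-byte char (#7). Advance 3.
Byte at offset 23: 0xF3 = 11110011 → 4-byte char (#8). Advance 4.
Byte at offset 27: 0xE6 = 11100110 → 3-byte char (#9). Advance 3.
Byte at offset 30: 0xCA = 11001010 → 2-byte char (#10). Advance 2.
Reached end at offset 32 after 10 code points.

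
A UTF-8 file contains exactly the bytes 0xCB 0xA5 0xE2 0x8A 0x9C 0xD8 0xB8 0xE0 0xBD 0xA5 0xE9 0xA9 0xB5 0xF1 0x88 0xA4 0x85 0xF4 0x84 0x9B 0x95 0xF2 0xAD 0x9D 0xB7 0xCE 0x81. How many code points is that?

Byte at offset 0: 0xCB = 11001011 → 2-byte char (#1). Advance 2.
Byte at offset 2: 0xE2 = 11100010 → 3-byte char (#2). Advance 3.
Byte at offset 5: 0xD8 = 11011000 → 2-byte char (#3). Advance 2.
Byte at offset 7: 0xE0 = 11100000 → 3-byte char (#4). Advance 3.
Byte at offset 10: 0xE9 = 11101001 → 3-byte char (#5). Advance 3.
Byte at offset 13: 0xF1 = 11110001 → 4-byte char (#6). Advance 4.
Byte at offset 17: 0xF4 = 11110100 → 4-byte char (#7). Advance 4.
Byte at offset 21: 0xF2 = 11110010 → 4-byte char (#8). Advance 4.
Byte at offset 25: 0xCE = 11001110 → 2-byte char (#9). Advance 2.
Reached end at offset 27 after 9 code points.

9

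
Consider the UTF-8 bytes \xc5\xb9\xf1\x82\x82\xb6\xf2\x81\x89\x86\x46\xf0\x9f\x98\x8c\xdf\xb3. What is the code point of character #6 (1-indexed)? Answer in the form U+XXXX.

U+07F3

Offset 0: leading byte 0xC5 = 11000101 → 2-byte char #1 = C5 B9.
Offset 2: leading byte 0xF1 = 11110001 → 4-byte char #2 = F1 82 82 B6.
Offset 6: leading byte 0xF2 = 11110010 → 4-byte char #3 = F2 81 89 86.
Offset 10: leading byte 0x46 = 01000110 → 1-byte char #4 = 46.
Offset 11: leading byte 0xF0 = 11110000 → 4-byte char #5 = F0 9F 98 8C.
Offset 15: leading byte 0xDF = 11011111 → 2-byte char #6 = DF B3.
Leading byte 0xDF = 11011111 matches 110xxxxx → 2-byte sequence.
Byte 1: 0xDF = 11011111, payload 11111 (5 bits).
Byte 2: 0xB3 = 10110011 (10xxxxxx ✓), payload 110011.
Concatenate: 11111110011 = 0x7F3 (11 bits → U+07F3).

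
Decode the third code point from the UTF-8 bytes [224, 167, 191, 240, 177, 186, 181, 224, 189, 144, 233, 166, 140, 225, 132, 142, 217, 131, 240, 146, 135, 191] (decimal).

Offset 0: leading byte 0xE0 = 11100000 → 3-byte char #1 = E0 A7 BF.
Offset 3: leading byte 0xF0 = 11110000 → 4-byte char #2 = F0 B1 BA B5.
Offset 7: leading byte 0xE0 = 11100000 → 3-byte char #3 = E0 BD 90.
Leading byte 0xE0 = 11100000 matches 1110xxxx → 3-byte sequence.
Byte 1: 0xE0 = 11100000, payload 0000 (4 bits).
Byte 2: 0xBD = 10111101 (10xxxxxx ✓), payload 111101.
Byte 3: 0x90 = 10010000 (10xxxxxx ✓), payload 010000.
Concatenate: 0000111101010000 = 0xF50 (16 bits → U+0F50).

U+0F50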